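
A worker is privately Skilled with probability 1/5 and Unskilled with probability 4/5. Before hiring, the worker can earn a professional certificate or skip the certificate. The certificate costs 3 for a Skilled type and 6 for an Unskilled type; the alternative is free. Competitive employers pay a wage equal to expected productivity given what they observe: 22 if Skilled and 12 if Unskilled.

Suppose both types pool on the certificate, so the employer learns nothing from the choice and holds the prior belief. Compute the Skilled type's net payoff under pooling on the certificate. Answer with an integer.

11

Pooled wage = 1/5·22 + 4/5·12 = 14.
Skilled pays cost 3 for the certificate, so net payoff = 14 − 3 = 11.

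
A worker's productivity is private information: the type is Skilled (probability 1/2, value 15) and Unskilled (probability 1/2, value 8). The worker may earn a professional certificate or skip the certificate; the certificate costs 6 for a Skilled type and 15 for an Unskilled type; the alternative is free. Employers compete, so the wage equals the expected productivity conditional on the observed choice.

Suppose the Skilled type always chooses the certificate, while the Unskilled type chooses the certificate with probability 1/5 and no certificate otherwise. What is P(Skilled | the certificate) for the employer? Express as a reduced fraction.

P(the certificate) = (1/2)·1 + (1/2)·(1/5) = 3/5.
By Bayes' rule, P(Skilled | the certificate) = (1/2) / (3/5) = 5/6.

5/6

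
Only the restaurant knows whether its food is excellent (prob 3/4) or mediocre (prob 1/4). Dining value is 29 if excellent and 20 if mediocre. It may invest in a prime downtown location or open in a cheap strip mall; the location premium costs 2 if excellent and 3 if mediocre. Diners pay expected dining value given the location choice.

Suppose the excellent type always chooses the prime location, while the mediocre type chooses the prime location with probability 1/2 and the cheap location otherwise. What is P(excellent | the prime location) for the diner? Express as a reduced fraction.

P(the prime location) = (3/4)·1 + (1/4)·(1/2) = 7/8.
By Bayes' rule, P(excellent | the prime location) = (3/4) / (7/8) = 6/7.

6/7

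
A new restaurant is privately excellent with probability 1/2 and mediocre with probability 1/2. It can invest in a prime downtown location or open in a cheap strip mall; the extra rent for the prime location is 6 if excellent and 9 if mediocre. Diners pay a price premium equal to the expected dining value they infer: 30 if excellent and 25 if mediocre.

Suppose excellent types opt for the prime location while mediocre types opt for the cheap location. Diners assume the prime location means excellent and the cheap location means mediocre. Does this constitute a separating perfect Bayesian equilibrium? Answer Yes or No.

No

Under these beliefs, the prime location earns price premium 30 and the cheap location earns price premium 25.
excellent: the prime location nets 30 − 6 = 24; the cheap location nets 25. excellent would deviate to the cheap location.
mediocre: the prime location nets 30 − 9 = 21; the cheap location nets 25. mediocre prefers the cheap location.
excellent has a profitable deviation, so the profile is not an equilibrium.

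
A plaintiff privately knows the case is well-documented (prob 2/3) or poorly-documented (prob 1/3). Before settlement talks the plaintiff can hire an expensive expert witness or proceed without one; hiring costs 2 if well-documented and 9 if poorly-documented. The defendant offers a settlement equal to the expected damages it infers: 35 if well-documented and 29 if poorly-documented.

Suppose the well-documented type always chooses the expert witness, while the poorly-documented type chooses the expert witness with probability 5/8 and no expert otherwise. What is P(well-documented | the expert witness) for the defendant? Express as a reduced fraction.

16/21

P(the expert witness) = (2/3)·1 + (1/3)·(5/8) = 7/8.
By Bayes' rule, P(well-documented | the expert witness) = (2/3) / (7/8) = 16/21.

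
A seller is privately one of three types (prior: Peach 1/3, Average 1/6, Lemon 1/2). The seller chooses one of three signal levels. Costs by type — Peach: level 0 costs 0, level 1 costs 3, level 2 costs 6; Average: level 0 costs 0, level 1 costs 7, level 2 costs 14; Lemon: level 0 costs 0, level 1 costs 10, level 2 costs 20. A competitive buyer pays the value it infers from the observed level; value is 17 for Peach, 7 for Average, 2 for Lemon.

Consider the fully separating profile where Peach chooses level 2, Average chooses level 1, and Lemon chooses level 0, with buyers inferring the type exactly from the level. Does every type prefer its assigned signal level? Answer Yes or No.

Separating prices: level 2 → 17, level 1 → 7, level 0 → 2.
Peach (assigned level 2): level 0: 2 − 0 = 2; level 1: 7 − 3 = 4; level 2: 17 − 6 = 11. Peach stays.
Average (assigned level 1): level 0: 2 − 0 = 2; level 1: 7 − 7 = 0; level 2: 17 − 14 = 3. Average prefers level 2.
Lemon (assigned level 0): level 0: 2 − 0 = 2; level 1: 7 − 10 = -3; level 2: 17 − 20 = -3. Lemon stays.
At least one type deviates; the separating profile fails.

No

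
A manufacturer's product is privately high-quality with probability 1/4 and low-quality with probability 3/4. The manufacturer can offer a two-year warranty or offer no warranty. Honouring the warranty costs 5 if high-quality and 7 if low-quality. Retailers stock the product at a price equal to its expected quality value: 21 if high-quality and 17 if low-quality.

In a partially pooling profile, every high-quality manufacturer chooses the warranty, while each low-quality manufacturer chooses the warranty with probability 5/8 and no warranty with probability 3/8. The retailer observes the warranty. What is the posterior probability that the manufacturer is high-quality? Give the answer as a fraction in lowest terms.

8/23

P(the warranty) = (1/4)·1 + (3/4)·(5/8) = 23/32.
By Bayes' rule, P(high-quality | the warranty) = (1/4) / (23/32) = 8/23.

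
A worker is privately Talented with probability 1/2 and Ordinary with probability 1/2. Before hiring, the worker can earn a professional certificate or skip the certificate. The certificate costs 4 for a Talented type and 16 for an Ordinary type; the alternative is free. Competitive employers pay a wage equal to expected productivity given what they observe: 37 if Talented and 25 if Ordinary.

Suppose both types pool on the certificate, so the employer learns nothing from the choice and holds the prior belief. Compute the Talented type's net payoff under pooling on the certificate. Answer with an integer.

27

Pooled wage = 1/2·37 + 1/2·25 = 31.
Talented pays cost 4 for the certificate, so net payoff = 31 − 4 = 27.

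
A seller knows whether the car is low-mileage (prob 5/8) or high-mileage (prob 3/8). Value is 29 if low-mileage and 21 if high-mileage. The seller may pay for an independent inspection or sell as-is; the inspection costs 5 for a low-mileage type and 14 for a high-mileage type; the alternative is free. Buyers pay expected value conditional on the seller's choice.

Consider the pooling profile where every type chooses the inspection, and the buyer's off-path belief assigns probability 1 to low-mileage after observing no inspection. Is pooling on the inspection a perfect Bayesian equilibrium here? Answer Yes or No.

On path, the buyer holds the prior and pays 5/8·29 + 3/8·21 = 26. Off path (no inspection), believing low-mileage, it pays 29.
low-mileage: the inspection nets 26 − 5 = 21; no inspection nets 29. low-mileage would deviate.
high-mileage: the inspection nets 26 − 14 = 12; no inspection nets 29. high-mileage would deviate.
A type deviates, so pooling fails.

No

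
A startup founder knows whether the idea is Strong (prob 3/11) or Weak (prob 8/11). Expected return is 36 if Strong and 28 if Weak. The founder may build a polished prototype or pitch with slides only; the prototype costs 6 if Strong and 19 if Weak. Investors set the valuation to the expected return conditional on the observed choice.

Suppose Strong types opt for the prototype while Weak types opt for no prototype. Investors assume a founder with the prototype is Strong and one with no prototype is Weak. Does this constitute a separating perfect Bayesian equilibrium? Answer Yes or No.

Yes

Under these beliefs, the prototype earns valuation 36 and no prototype earns valuation 28.
Strong: the prototype nets 36 − 6 = 30; no prototype nets 28. Strong prefers the prototype.
Weak: the prototype nets 36 − 19 = 17; no prototype nets 28. Weak prefers no prototype.
Neither type deviates, so the separating profile is an equilibrium.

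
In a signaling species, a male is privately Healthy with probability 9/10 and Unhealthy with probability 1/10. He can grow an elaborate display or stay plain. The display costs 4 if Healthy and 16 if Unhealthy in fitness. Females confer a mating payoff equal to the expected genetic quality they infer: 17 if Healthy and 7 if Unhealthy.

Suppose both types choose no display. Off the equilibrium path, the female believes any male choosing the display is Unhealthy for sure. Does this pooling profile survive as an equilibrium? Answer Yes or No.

Yes

On path, the female holds the prior and pays 9/10·17 + 1/10·7 = 16. Off path (the display), believing Unhealthy, it pays 7.
Healthy: no display nets 16; the display nets 7 − 4 = 3. Healthy stays.
Unhealthy: no display nets 16; the display nets 7 − 16 = -9. Unhealthy stays.
No type deviates, so pooling is sustained.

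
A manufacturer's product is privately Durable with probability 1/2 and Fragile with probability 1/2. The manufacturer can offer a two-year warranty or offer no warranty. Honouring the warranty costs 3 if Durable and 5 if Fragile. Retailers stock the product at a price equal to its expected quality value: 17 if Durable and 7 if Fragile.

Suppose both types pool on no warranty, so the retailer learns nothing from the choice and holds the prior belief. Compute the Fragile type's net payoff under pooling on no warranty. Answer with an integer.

Pooled price = 1/2·17 + 1/2·7 = 12.
Fragile pays no cost for no warranty, so net payoff = 12.

12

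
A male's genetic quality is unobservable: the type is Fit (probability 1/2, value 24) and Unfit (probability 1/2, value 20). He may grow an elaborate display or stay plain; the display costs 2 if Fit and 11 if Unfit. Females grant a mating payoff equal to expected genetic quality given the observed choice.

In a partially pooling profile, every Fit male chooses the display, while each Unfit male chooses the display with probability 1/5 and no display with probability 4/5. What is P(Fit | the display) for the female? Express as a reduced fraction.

P(the display) = (1/2)·1 + (1/2)·(1/5) = 3/5.
By Bayes' rule, P(Fit | the display) = (1/2) / (3/5) = 5/6.

5/6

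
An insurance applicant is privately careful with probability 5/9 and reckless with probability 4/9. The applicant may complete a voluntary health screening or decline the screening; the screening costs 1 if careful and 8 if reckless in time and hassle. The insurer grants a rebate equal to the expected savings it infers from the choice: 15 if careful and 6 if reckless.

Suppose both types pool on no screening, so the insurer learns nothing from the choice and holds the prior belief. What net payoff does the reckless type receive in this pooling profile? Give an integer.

Pooled rebate = 5/9·15 + 4/9·6 = 11.
reckless pays no cost for no screening, so net payoff = 11.

11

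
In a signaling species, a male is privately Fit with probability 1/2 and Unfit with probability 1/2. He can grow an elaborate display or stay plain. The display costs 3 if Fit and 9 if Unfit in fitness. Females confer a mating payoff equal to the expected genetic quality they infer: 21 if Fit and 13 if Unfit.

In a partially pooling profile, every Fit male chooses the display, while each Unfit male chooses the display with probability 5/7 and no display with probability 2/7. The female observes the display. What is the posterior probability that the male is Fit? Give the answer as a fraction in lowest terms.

P(the display) = (1/2)·1 + (1/2)·(5/7) = 6/7.
By Bayes' rule, P(Fit | the display) = (1/2) / (6/7) = 7/12.

7/12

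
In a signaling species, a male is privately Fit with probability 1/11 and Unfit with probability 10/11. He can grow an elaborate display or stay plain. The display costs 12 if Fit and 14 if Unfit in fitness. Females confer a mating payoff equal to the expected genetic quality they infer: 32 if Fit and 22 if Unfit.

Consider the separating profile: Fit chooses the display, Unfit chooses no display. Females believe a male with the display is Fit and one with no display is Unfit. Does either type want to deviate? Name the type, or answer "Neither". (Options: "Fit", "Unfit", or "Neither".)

The display pays 32; no display pays 22.
Fit: assigned the display, nets 32 − 12 = 20; deviating to no display nets 22.
Unfit: assigned no display, nets 22; deviating to the display nets 32 − 14 = 18.
The Fit type gains 2 by deviating.

Fit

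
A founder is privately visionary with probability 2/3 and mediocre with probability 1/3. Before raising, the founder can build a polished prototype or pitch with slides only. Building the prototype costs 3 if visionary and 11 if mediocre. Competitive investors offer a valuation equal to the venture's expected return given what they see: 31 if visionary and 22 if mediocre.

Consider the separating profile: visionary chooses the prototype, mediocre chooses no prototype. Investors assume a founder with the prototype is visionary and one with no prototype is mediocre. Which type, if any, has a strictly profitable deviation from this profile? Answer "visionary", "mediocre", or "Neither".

Neither

The prototype pays 31; no prototype pays 22.
visionary: assigned the prototype, nets 31 − 3 = 28; deviating to no prototype nets 22.
mediocre: assigned no prototype, nets 22; deviating to the prototype nets 31 − 11 = 20.
Both types strictly prefer their assigned action; no profitable deviation.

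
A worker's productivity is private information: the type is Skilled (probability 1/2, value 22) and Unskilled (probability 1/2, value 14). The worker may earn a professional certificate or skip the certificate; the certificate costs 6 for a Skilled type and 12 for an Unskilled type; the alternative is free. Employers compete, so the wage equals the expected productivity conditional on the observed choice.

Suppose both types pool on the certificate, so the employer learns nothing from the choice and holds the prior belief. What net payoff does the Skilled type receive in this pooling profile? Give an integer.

Pooled wage = 1/2·22 + 1/2·14 = 18.
Skilled pays cost 6 for the certificate, so net payoff = 18 − 6 = 12.

12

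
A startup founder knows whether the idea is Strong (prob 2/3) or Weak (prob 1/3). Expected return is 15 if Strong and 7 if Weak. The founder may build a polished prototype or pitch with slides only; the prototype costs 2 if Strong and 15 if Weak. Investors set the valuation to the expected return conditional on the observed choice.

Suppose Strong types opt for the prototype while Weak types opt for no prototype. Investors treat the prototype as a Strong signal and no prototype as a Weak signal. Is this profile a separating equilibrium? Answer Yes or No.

Under these beliefs, the prototype earns valuation 15 and no prototype earns valuation 7.
Strong: the prototype nets 15 − 2 = 13; no prototype nets 7. Strong prefers the prototype.
Weak: the prototype nets 15 − 15 = 0; no prototype nets 7. Weak prefers no prototype.
Neither type deviates, so the separating profile is an equilibrium.

Yes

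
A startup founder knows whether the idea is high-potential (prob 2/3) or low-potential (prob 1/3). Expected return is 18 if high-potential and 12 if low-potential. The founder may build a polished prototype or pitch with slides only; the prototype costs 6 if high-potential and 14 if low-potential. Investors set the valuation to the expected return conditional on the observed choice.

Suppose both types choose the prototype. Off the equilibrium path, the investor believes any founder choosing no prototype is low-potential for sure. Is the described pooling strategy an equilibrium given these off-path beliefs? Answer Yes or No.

On path, the investor holds the prior and pays 2/3·18 + 1/3·12 = 16. Off path (no prototype), believing low-potential, it pays 12.
high-potential: the prototype nets 16 − 6 = 10; no prototype nets 12. high-potential would deviate.
low-potential: the prototype nets 16 − 14 = 2; no prototype nets 12. low-potential would deviate.
A type deviates, so pooling fails.

No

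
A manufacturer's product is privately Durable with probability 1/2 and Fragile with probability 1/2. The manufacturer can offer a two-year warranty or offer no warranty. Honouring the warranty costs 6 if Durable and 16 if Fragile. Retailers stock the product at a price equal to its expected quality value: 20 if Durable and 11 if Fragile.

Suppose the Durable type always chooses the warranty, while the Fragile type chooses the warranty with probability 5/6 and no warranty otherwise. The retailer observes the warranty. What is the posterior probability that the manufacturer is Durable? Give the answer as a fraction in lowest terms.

6/11

P(the warranty) = (1/2)·1 + (1/2)·(5/6) = 11/12.
By Bayes' rule, P(Durable | the warranty) = (1/2) / (11/12) = 6/11.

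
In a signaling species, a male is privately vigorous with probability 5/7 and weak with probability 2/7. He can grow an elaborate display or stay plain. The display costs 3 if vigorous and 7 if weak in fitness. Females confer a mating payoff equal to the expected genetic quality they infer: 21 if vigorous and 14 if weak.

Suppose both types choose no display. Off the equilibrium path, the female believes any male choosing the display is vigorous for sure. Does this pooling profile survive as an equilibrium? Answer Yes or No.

On path, the female holds the prior and pays 5/7·21 + 2/7·14 = 19. Off path (the display), believing vigorous, it pays 21.
vigorous: no display nets 19; the display nets 21 − 3 = 18. vigorous stays.
weak: no display nets 19; the display nets 21 − 7 = 14. weak stays.
No type deviates, so pooling is sustained.

Yes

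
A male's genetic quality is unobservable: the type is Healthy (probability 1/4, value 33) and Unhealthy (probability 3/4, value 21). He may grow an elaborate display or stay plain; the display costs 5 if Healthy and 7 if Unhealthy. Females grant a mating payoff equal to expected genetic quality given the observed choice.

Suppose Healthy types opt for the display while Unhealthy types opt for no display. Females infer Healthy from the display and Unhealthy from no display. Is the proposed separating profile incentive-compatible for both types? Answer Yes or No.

Under these beliefs, the display earns mating payoff 33 and no display earns mating payoff 21.
Healthy: the display nets 33 − 5 = 28; no display nets 21. Healthy prefers the display.
Unhealthy: the display nets 33 − 7 = 26; no display nets 21. Unhealthy would deviate to the display.
Unhealthy has a profitable deviation, so the profile is not an equilibrium.

No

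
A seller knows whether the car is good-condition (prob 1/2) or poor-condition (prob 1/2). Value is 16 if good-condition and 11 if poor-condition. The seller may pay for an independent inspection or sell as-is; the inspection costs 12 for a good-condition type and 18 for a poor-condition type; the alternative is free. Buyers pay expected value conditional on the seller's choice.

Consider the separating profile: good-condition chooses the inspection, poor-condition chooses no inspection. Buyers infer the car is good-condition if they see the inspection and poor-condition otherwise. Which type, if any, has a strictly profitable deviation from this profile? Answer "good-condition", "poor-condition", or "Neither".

The inspection pays 16; no inspection pays 11.
good-condition: assigned the inspection, nets 16 − 12 = 4; deviating to no inspection nets 11.
poor-condition: assigned no inspection, nets 11; deviating to the inspection nets 16 − 18 = -2.
The good-condition type gains 7 by deviating.

good-condition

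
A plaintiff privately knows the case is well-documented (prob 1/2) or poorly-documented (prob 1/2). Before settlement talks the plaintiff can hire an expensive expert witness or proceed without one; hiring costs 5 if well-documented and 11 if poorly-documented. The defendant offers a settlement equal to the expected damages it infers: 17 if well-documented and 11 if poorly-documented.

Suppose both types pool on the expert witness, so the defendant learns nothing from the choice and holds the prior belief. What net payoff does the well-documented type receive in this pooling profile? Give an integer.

Pooled settlement = 1/2·17 + 1/2·11 = 14.
well-documented pays cost 5 for the expert witness, so net payoff = 14 − 5 = 9.

9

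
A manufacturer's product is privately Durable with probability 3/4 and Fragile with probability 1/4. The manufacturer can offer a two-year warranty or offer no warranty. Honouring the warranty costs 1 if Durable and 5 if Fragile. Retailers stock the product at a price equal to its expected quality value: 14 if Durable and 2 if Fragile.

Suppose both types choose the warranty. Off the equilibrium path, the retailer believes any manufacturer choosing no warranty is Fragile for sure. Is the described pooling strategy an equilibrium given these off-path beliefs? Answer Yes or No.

On path, the retailer holds the prior and pays 3/4·14 + 1/4·2 = 11. Off path (no warranty), believing Fragile, it pays 2.
Durable: the warranty nets 11 − 1 = 10; no warranty nets 2. Durable stays.
Fragile: the warranty nets 11 − 5 = 6; no warranty nets 2. Fragile stays.
No type deviates, so pooling is sustained.

Yes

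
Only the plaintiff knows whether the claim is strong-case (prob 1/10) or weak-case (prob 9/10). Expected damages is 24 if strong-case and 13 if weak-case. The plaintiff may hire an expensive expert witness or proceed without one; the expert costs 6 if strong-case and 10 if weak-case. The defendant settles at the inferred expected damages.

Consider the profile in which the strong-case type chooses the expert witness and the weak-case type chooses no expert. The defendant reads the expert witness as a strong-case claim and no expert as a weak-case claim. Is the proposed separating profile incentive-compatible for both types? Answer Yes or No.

Under these beliefs, the expert witness earns settlement 24 and no expert earns settlement 13.
strong-case: the expert witness nets 24 − 6 = 18; no expert nets 13. strong-case prefers the expert witness.
weak-case: the expert witness nets 24 − 10 = 14; no expert nets 13. weak-case would deviate to the expert witness.
weak-case has a profitable deviation, so the profile is not an equilibrium.

No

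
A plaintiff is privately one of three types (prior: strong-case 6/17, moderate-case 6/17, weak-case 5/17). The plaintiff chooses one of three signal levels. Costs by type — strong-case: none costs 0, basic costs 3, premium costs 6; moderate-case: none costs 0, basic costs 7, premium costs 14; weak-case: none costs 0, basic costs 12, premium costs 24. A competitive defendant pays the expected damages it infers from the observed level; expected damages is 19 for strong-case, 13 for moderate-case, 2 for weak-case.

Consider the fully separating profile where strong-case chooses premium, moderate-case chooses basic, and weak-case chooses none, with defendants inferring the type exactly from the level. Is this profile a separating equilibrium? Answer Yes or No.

Yes

Separating settlements: premium → 19, basic → 13, none → 2.
strong-case (assigned premium): none: 2 − 0 = 2; basic: 13 − 3 = 10; premium: 19 − 6 = 13. strong-case stays.
moderate-case (assigned basic): none: 2 − 0 = 2; basic: 13 − 7 = 6; premium: 19 − 14 = 5. moderate-case stays.
weak-case (assigned none): none: 2 − 0 = 2; basic: 13 − 12 = 1; premium: 19 − 24 = -5. weak-case stays.
Every type prefers its assigned level; separation holds.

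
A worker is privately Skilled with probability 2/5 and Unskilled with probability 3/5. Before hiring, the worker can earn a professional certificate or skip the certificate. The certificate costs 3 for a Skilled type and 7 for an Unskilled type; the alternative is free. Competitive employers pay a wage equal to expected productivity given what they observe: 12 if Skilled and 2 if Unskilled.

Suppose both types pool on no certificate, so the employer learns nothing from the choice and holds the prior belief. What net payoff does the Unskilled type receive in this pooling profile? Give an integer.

Pooled wage = 2/5·12 + 3/5·2 = 6.
Unskilled pays no cost for no certificate, so net payoff = 6.

6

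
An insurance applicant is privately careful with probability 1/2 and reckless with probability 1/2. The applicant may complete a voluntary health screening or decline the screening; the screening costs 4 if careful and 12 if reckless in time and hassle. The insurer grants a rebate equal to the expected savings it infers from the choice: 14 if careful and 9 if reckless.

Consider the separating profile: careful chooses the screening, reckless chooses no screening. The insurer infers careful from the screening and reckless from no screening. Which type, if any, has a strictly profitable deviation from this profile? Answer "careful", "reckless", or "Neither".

The screening pays 14; no screening pays 9.
careful: assigned the screening, nets 14 − 4 = 10; deviating to no screening nets 9.
reckless: assigned no screening, nets 9; deviating to the screening nets 14 − 12 = 2.
Both types strictly prefer their assigned action; no profitable deviation.

Neither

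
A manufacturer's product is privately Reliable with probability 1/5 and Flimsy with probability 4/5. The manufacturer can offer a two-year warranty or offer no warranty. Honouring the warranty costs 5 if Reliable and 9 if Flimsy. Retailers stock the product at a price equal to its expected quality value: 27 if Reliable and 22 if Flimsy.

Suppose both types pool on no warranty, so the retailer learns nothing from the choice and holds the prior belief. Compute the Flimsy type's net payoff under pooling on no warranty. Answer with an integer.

23

Pooled price = 1/5·27 + 4/5·22 = 23.
Flimsy pays no cost for no warranty, so net payoff = 23.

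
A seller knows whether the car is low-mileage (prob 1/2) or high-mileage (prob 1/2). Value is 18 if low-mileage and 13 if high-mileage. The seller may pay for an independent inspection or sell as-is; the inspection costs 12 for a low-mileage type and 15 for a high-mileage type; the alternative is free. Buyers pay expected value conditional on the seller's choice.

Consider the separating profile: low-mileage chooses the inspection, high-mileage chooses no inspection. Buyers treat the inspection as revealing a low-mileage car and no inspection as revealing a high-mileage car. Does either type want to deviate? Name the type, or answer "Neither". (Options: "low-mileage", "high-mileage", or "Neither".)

low-mileage

The inspection pays 18; no inspection pays 13.
low-mileage: assigned the inspection, nets 18 − 12 = 6; deviating to no inspection nets 13.
high-mileage: assigned no inspection, nets 13; deviating to the inspection nets 18 − 15 = 3.
The low-mileage type gains 7 by deviating.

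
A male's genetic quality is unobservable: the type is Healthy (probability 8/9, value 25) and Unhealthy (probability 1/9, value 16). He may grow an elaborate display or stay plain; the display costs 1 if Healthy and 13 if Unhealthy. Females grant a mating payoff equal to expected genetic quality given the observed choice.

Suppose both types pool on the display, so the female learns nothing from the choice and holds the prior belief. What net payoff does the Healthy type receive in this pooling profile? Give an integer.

Pooled mating payoff = 8/9·25 + 1/9·16 = 24.
Healthy pays cost 1 for the display, so net payoff = 24 − 1 = 23.

23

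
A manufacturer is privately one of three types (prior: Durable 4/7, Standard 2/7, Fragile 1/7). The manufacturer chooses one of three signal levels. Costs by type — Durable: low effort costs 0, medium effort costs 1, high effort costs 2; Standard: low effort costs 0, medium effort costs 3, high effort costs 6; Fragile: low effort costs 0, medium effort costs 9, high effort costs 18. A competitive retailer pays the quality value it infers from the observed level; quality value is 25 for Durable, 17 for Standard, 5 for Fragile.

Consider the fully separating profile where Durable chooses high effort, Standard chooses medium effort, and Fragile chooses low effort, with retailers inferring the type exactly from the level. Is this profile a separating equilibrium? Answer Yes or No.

Separating prices: high effort → 25, medium effort → 17, low effort → 5.
Durable (assigned high effort): low effort: 5 − 0 = 5; medium effort: 17 − 1 = 16; high effort: 25 − 2 = 23. Durable stays.
Standard (assigned medium effort): low effort: 5 − 0 = 5; medium effort: 17 − 3 = 14; high effort: 25 − 6 = 19. Standard prefers high effort.
Fragile (assigned low effort): low effort: 5 − 0 = 5; medium effort: 17 − 9 = 8; high effort: 25 − 18 = 7. Fragile prefers medium effort.
At least one type deviates; the separating profile fails.

No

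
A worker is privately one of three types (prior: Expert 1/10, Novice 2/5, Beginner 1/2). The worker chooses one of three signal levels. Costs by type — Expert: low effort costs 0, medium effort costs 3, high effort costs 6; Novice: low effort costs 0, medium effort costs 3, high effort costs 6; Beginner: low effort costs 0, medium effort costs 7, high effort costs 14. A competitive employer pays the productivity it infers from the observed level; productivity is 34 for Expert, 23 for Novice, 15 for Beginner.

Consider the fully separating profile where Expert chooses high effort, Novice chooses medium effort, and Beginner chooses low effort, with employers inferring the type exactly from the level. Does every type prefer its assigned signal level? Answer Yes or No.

Separating wages: high effort → 34, medium effort → 23, low effort → 15.
Expert (assigned high effort): low effort: 15 − 0 = 15; medium effort: 23 − 3 = 20; high effort: 34 − 6 = 28. Expert stays.
Novice (assigned medium effort): low effort: 15 − 0 = 15; medium effort: 23 − 3 = 20; high effort: 34 − 6 = 28. Novice prefers high effort.
Beginner (assigned low effort): low effort: 15 − 0 = 15; medium effort: 23 − 7 = 16; high effort: 34 − 14 = 20. Beginner prefers high effort.
At least one type deviates; the separating profile fails.

No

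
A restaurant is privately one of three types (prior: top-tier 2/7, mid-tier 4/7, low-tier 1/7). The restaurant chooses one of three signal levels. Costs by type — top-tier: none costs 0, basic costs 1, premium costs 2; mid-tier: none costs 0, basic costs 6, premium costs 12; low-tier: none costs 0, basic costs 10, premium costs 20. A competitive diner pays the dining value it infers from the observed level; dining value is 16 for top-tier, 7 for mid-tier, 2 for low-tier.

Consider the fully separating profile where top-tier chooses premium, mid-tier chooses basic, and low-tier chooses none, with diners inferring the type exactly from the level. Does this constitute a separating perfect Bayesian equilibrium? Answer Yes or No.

No

Separating price premiums: premium → 16, basic → 7, none → 2.
top-tier (assigned premium): none: 2 − 0 = 2; basic: 7 − 1 = 6; premium: 16 − 2 = 14. top-tier stays.
mid-tier (assigned basic): none: 2 − 0 = 2; basic: 7 − 6 = 1; premium: 16 − 12 = 4. mid-tier prefers premium.
low-tier (assigned none): none: 2 − 0 = 2; basic: 7 − 10 = -3; premium: 16 − 20 = -4. low-tier stays.
At least one type deviates; the separating profile fails.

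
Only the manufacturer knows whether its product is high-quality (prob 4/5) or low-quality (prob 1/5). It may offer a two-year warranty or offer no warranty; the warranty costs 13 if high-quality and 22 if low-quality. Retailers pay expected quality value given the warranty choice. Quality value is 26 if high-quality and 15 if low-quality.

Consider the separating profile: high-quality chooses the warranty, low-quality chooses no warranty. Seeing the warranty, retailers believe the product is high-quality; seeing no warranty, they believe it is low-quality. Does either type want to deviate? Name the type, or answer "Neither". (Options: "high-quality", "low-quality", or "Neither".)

The warranty pays 26; no warranty pays 15.
high-quality: assigned the warranty, nets 26 − 13 = 13; deviating to no warranty nets 15.
low-quality: assigned no warranty, nets 15; deviating to the warranty nets 26 − 22 = 4.
The high-quality type gains 2 by deviating.

high-quality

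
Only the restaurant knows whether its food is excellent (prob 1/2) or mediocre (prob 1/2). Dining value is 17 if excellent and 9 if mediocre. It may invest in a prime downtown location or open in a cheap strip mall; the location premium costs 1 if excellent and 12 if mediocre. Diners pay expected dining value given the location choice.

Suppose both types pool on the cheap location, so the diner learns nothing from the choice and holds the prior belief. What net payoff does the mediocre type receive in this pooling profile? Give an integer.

Pooled price premium = 1/2·17 + 1/2·9 = 13.
mediocre pays no cost for the cheap location, so net payoff = 13.

13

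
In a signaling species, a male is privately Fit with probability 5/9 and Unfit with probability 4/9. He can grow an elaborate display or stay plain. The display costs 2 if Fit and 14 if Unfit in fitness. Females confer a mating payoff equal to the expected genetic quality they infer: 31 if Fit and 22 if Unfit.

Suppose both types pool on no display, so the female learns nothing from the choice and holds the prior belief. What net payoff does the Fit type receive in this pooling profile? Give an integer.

Pooled mating payoff = 5/9·31 + 4/9·22 = 27.
Fit pays no cost for no display, so net payoff = 27.

27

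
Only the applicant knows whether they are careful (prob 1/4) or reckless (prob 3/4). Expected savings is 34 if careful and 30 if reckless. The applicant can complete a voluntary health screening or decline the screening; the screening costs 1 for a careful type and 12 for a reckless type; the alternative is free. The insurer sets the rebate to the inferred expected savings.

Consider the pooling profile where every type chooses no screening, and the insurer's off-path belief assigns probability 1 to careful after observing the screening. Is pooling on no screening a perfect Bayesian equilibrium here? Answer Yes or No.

No

On path, the insurer holds the prior and pays 1/4·34 + 3/4·30 = 31. Off path (the screening), believing careful, it pays 34.
careful: no screening nets 31; the screening nets 34 − 1 = 33. careful would deviate.
reckless: no screening nets 31; the screening nets 34 − 12 = 22. reckless stays.
A type deviates, so pooling fails.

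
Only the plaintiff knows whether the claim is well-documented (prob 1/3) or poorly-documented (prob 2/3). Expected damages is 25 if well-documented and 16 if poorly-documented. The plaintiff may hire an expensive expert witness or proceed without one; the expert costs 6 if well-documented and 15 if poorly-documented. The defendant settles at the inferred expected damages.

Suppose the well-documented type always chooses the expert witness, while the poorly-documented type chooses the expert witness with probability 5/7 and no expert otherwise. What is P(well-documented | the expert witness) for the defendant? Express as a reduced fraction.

7/17

P(the expert witness) = (1/3)·1 + (2/3)·(5/7) = 17/21.
By Bayes' rule, P(well-documented | the expert witness) = (1/3) / (17/21) = 7/17.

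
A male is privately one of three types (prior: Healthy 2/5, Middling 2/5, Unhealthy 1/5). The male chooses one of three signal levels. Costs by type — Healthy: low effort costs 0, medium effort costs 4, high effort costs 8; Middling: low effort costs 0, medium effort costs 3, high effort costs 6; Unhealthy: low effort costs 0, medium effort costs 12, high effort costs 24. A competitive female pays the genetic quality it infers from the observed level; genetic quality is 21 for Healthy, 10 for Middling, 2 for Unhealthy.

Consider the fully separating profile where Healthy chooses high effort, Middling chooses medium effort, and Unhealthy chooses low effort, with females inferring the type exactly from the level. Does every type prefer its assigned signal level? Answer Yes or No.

No

Separating mating payoffs: high effort → 21, medium effort → 10, low effort → 2.
Healthy (assigned high effort): low effort: 2 − 0 = 2; medium effort: 10 − 4 = 6; high effort: 21 − 8 = 13. Healthy stays.
Middling (assigned medium effort): low effort: 2 − 0 = 2; medium effort: 10 − 3 = 7; high effort: 21 − 6 = 15. Middling prefers high effort.
Unhealthy (assigned low effort): low effort: 2 − 0 = 2; medium effort: 10 − 12 = -2; high effort: 21 − 24 = -3. Unhealthy stays.
At least one type deviates; the separating profile fails.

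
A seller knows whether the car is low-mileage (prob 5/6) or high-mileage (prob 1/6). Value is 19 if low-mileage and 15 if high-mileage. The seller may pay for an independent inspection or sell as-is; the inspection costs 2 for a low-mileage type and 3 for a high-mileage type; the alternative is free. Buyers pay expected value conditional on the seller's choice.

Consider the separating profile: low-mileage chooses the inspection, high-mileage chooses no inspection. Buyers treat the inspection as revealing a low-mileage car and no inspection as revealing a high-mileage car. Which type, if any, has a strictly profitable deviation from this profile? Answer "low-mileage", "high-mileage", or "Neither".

The inspection pays 19; no inspection pays 15.
low-mileage: assigned the inspection, nets 19 − 2 = 17; deviating to no inspection nets 15.
high-mileage: assigned no inspection, nets 15; deviating to the inspection nets 19 − 3 = 16.
The high-mileage type gains 1 by deviating.

high-mileage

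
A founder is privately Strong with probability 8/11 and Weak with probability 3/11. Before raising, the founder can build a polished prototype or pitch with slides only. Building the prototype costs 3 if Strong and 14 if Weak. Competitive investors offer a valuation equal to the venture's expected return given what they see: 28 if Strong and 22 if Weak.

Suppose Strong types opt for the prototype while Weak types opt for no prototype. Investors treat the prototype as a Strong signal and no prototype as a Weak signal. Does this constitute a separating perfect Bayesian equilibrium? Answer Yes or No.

Yes

Under these beliefs, the prototype earns valuation 28 and no prototype earns valuation 22.
Strong: the prototype nets 28 − 3 = 25; no prototype nets 22. Strong prefers the prototype.
Weak: the prototype nets 28 − 14 = 14; no prototype nets 22. Weak prefers no prototype.
Neither type deviates, so the separating profile is an equilibrium.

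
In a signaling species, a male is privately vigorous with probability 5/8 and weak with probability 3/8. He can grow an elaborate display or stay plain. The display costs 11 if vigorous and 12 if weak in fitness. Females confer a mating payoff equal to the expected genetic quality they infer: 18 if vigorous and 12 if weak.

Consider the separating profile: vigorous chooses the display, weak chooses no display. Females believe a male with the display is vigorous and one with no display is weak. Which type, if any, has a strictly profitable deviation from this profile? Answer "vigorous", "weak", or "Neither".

vigorous

The display pays 18; no display pays 12.
vigorous: assigned the display, nets 18 − 11 = 7; deviating to no display nets 12.
weak: assigned no display, nets 12; deviating to the display nets 18 − 12 = 6.
The vigorous type gains 5 by deviating.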